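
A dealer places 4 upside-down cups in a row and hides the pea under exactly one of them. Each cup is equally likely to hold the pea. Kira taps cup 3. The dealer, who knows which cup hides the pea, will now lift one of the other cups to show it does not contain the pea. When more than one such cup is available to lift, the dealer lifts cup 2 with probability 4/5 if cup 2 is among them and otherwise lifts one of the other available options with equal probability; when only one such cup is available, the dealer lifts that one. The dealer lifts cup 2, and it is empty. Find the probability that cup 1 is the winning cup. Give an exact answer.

Apply Bayes' rule, conditioning on where the pea actually is.
If it is under any of cups 1, 3, and 4 (prior 1/4 each): cup 2 is available, opened with probability 4/5; weight (1/4)·(4/5) = 1/5 each.
If it is under cup 2 (prior 1/4): the dealer opened cup 2, so this case is ruled out; weight (1/4)·0 = 0.
The weights sum to 3/5.
So P(the pea under cup 1 | the dealer opened cup 2) = (1/5) / (3/5) = 1/3.

1/3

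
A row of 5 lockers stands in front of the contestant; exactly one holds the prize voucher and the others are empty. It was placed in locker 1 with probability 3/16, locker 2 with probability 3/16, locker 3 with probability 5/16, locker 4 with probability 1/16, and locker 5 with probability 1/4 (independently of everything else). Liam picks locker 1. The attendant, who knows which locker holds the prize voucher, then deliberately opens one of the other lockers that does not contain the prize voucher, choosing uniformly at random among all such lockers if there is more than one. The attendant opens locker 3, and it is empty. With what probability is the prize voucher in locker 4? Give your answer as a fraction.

Apply Bayes' rule, conditioning on where the prize voucher actually is.
If it is in locker 1 (prior 3/16): the attendant has 4 equally likely choices, so probability 1/4; weight (3/16)·(1/4) = 3/64.
If it is in locker 2 (prior 3/16): the attendant has 3 equally likely choices, so probability 1/3; weight (3/16)·(1/3) = 1/16.
If it is in locker 3 (prior 5/16): the attendant opened locker 3, so this case is ruled out; weight (5/16)·0 = 0.
If it is in locker 4 (prior 1/16): the attendant has 3 equally likely choices, so probability 1/3; weight (1/16)·(1/3) = 1/48.
If it is in locker 5 (prior 1/4): the attendant has 3 equally likely choices, so probability 1/3; weight (1/4)·(1/3) = 1/12.
The weights sum to 41/192.
So P(the prize voucher in locker 4 | the attendant opened locker 3) = (1/48) / (41/192) = 4/41.

4/41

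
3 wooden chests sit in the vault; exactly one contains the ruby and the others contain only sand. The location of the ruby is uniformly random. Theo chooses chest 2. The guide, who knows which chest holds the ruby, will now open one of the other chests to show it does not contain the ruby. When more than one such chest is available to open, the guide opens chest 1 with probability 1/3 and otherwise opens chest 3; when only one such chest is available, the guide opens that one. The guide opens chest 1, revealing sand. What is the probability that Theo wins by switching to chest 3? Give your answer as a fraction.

3/4

Consider each possible location of the ruby in turn.
If it is in chest 1 (prior 1/3): the guide opened chest 1, so this case is ruled out; weight (1/3)·0 = 0.
If it is in chest 2 (prior 1/3): chest 1 is available, opened with probability 1/3; weight (1/3)·(1/3) = 1/9.
If it is in chest 3 (prior 1/3): only chest 1 is available, probability 1; weight (1/3)·1 = 1/3.
The weights sum to 4/9.
So P(the ruby in chest 3 | the guide opened chest 1) = (1/3) / (4/9) = 3/4.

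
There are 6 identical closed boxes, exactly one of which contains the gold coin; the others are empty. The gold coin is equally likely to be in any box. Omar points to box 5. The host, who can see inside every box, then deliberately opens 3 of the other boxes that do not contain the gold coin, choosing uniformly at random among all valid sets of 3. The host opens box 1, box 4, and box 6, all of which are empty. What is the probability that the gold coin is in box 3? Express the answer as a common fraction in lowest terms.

Apply Bayes' rule, conditioning on where the gold coin actually is.
If it is in any of boxes 1, 4, and 6 (prior 1/6 each): that box was opened and seen not to hold the prize — ruled out; weight (1/6)·0 = 0 each.
If it is in either of boxes 2 and 3 (prior 1/6 each): the host has 4 equally likely choices, so probability 1/4; weight (1/6)·(1/4) = 1/24 each.
If it is in box 5 (prior 1/6): the host has 10 equally likely choices, so probability 1/10; weight (1/6)·(1/10) = 1/60.
The weights sum to 1/10.
So P(the gold coin in box 3 | the host opened box 1, box 4, and box 6) = (1/24) / (1/10) = 5/12.

5/12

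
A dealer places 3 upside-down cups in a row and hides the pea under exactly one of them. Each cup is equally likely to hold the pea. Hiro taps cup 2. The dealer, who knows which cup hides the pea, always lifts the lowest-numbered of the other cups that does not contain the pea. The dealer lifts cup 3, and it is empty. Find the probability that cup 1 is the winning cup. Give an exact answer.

Apply Bayes' rule, conditioning on where the pea actually is.
If it is under cup 1 (prior 1/3): cup 3 is the lowest-numbered option available, probability 1; weight (1/3)·1 = 1/3.
If it is under cup 2 (prior 1/3): the dealer would have opened cup 1 instead, probability 0; weight (1/3)·0 = 0.
If it is under cup 3 (prior 1/3): the dealer opened cup 3, so this case is ruled out; weight (1/3)·0 = 0.
The weights sum to 1/3.
So P(the pea under cup 1 | the dealer opened cup 3) = (1/3) / (1/3) = 1.

1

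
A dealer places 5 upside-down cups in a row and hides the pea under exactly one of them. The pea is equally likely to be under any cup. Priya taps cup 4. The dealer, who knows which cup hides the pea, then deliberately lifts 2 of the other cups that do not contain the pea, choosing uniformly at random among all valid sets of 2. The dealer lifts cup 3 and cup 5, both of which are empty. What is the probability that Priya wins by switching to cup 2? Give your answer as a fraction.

2/5

Apply Bayes' rule, conditioning on where the pea actually is.
If it is under either of cups 1 and 2 (prior 1/5 each): the dealer has 3 equally likely choices, so probability 1/3; weight (1/5)·(1/3) = 1/15 each.
If it is under either of cups 3 and 5 (prior 1/5 each): that cup was opened and seen not to hold the prize — ruled out; weight (1/5)·0 = 0 each.
If it is under cup 4 (prior 1/5): the dealer has 6 equally likely choices, so probability 1/6; weight (1/5)·(1/6) = 1/30.
The weights sum to 1/6.
So P(the pea under cup 2 | the dealer opened cup 3 and cup 5) = (1/15) / (1/6) = 2/5.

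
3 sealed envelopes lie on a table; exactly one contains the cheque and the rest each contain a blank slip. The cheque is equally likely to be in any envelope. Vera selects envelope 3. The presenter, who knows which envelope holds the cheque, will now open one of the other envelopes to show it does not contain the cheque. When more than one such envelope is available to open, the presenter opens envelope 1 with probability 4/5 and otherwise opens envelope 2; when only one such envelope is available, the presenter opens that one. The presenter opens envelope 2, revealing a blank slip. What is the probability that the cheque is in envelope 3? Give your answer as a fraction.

Condition on the true location of the cheque.
If it is in envelope 1 (prior 1/3): only envelope 2 is available, probability 1; weight (1/3)·1 = 1/3.
If it is in envelope 2 (prior 1/3): the presenter opened envelope 2, so this case is ruled out; weight (1/3)·0 = 0.
If it is in envelope 3 (prior 1/3): envelope 1 is available but not opened, probability 1/5; weight (1/3)·(1/5) = 1/15.
The weights sum to 2/5.
So P(the cheque in envelope 3 | the presenter opened envelope 2) = (1/15) / (2/5) = 1/6.

1/6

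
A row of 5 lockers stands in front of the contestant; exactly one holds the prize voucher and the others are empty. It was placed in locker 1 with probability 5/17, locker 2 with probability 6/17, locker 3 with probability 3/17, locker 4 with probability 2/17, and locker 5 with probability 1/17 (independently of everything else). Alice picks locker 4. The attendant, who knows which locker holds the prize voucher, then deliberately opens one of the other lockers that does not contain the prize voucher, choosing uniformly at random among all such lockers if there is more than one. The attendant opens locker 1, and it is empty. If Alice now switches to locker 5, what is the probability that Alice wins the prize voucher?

2/23

Apply Bayes' rule, conditioning on where the prize voucher actually is.
If it is in locker 1 (prior 5/17): the attendant opened locker 1, so this case is ruled out; weight (5/17)·0 = 0.
If it is in locker 2 (prior 6/17): the attendant has 3 equally likely choices, so probability 1/3; weight (6/17)·(1/3) = 2/17.
If it is in locker 3 (prior 3/17): the attendant has 3 equally likely choices, so probability 1/3; weight (3/17)·(1/3) = 1/17.
If it is in locker 4 (prior 2/17): the attendant has 4 equally likely choices, so probability 1/4; weight (2/17)·(1/4) = 1/34.
If it is in locker 5 (prior 1/17): the attendant has 3 equally likely choices, so probability 1/3; weight (1/17)·(1/3) = 1/51.
The weights sum to 23/102.
So P(the prize voucher in locker 5 | the attendant opened locker 1) = (1/51) / (23/102) = 2/23.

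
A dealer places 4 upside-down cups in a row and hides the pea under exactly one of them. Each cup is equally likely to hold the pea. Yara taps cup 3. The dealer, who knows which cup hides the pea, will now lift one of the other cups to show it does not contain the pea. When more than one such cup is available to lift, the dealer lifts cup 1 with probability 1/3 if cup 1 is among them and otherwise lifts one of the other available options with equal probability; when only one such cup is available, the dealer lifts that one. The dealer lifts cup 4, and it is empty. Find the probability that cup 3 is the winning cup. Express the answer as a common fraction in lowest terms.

2/9

Apply Bayes' rule, conditioning on where the pea actually is.
If it is under cup 1 (prior 1/4): cup 1 holds the prize so is unavailable; the dealer chooses uniformly among the 2 others, probability 1/2; weight (1/4)·(1/2) = 1/8.
If it is under cup 2 (prior 1/4): cup 1 is available but not opened, probability 2/3; weight (1/4)·(2/3) = 1/6.
If it is under cup 3 (prior 1/4): cup 1 is available but not opened; cup 4 gets probability (1 − 1/3)/2 = 1/3; weight (1/4)·(1/3) = 1/12.
If it is under cup 4 (prior 1/4): the dealer opened cup 4, so this case is ruled out; weight (1/4)·0 = 0.
The weights sum to 3/8.
So P(the pea under cup 3 | the dealer opened cup 4) = (1/12) / (3/8) = 2/9.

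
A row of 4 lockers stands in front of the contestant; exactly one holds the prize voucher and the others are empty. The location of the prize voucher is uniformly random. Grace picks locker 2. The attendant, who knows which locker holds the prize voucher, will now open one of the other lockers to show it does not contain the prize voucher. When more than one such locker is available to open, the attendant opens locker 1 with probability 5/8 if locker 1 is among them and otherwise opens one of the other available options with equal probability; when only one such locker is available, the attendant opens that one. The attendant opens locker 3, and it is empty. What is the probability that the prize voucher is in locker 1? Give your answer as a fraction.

8/17

Apply Bayes' rule, conditioning on where the prize voucher actually is.
If it is in locker 1 (prior 1/4): locker 1 holds the prize so is unavailable; the attendant chooses uniformly among the 2 others, probability 1/2; weight (1/4)·(1/2) = 1/8.
If it is in locker 2 (prior 1/4): locker 1 is available but not opened; locker 3 gets probability (1 − 5/8)/2 = 3/16; weight (1/4)·(3/16) = 3/64.
If it is in locker 3 (prior 1/4): the attendant opened locker 3, so this case is ruled out; weight (1/4)·0 = 0.
If it is in locker 4 (prior 1/4): locker 1 is available but not opened, probability 3/8; weight (1/4)·(3/8) = 3/32.
The weights sum to 17/64.
So P(the prize voucher in locker 1 | the attendant opened locker 3) = (1/8) / (17/64) = 8/17.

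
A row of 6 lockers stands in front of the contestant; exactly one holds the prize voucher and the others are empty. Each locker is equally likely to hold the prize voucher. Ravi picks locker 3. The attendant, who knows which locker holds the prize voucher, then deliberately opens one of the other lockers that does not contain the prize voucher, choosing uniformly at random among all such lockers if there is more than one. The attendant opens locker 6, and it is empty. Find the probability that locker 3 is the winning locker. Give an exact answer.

1/6

Condition on the true location of the prize voucher.
If it is in any of lockers 1, 2, 4, and 5 (prior 1/6 each): the attendant has 4 equally likely choices, so probability 1/4; weight (1/6)·(1/4) = 1/24 each.
If it is in locker 3 (prior 1/6): the attendant has 5 equally likely choices, so probability 1/5; weight (1/6)·(1/5) = 1/30.
If it is in locker 6 (prior 1/6): the attendant opened locker 6, so this case is ruled out; weight (1/6)·0 = 0.
The weights sum to 1/5.
So P(the prize voucher in locker 3 | the attendant opened locker 6) = (1/30) / (1/5) = 1/6.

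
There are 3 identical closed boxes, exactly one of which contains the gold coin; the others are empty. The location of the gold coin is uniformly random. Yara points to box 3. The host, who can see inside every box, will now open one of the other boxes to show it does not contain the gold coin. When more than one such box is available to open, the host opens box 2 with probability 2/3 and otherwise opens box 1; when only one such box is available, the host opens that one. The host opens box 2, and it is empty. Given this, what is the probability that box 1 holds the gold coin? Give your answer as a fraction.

Apply Bayes' rule, conditioning on where the gold coin actually is.
If it is in box 1 (prior 1/3): only box 2 is available, probability 1; weight (1/3)·1 = 1/3.
If it is in box 2 (prior 1/3): the host opened box 2, so this case is ruled out; weight (1/3)·0 = 0.
If it is in box 3 (prior 1/3): box 2 is available, opened with probability 2/3; weight (1/3)·(2/3) = 2/9.
The weights sum to 5/9.
So P(the gold coin in box 1 | the host opened box 2) = (1/3) / (5/9) = 3/5.

3/5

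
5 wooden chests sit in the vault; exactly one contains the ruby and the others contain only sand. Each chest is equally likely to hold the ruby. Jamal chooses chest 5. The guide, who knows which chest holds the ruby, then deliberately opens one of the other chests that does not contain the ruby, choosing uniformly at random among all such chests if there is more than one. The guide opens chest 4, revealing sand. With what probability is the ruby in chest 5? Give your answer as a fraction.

1/5

Condition on the true location of the ruby.
If it is in any of chests 1, 2, and 3 (prior 1/5 each): the guide has 3 equally likely choices, so probability 1/3; weight (1/5)·(1/3) = 1/15 each.
If it is in chest 4 (prior 1/5): the guide opened chest 4, so this case is ruled out; weight (1/5)·0 = 0.
If it is in chest 5 (prior 1/5): the guide has 4 equally likely choices, so probability 1/4; weight (1/5)·(1/4) = 1/20.
The weights sum to 1/4.
So P(the ruby in chest 5 | the guide opened chest 4) = (1/20) / (1/4) = 1/5.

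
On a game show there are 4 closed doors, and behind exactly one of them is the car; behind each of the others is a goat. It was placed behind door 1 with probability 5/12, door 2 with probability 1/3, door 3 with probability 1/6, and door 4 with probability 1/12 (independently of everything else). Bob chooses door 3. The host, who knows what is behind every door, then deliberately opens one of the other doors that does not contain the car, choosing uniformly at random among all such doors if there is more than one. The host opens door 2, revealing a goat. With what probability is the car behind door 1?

Condition on the true location of the car.
If it is behind door 1 (prior 5/12): the host has 2 equally likely choices, so probability 1/2; weight (5/12)·(1/2) = 5/24.
If it is behind door 2 (prior 1/3): the host opened door 2, so this case is ruled out; weight (1/3)·0 = 0.
If it is behind door 3 (prior 1/6): the host has 3 equally likely choices, so probability 1/3; weight (1/6)·(1/3) = 1/18.
If it is behind door 4 (prior 1/12): the host has 2 equally likely choices, so probability 1/2; weight (1/12)·(1/2) = 1/24.
The weights sum to 11/36.
So P(the car behind door 1 | the host opened door 2) = (5/24) / (11/36) = 15/22.

15/22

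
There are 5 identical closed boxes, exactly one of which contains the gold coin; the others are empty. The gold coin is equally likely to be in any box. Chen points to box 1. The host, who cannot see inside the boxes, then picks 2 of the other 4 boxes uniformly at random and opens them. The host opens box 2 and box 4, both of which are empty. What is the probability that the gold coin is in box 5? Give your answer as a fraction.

Because the host chose which boxes to open without knowing where the gold coin is, the choice is independent of the prize location. Learning that none of the 2 opened boxes holds the gold coin simply rules out those 2 locations and leaves the remaining 3 boxes still equally likely by symmetry.
So P(the gold coin in box 5) = 1/3.

1/3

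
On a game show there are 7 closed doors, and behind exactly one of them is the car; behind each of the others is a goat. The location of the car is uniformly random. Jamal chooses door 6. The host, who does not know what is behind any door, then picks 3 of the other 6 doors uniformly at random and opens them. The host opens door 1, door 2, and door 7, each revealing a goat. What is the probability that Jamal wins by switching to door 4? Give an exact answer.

1/4

Because the host chose which doors to open without knowing where the car is, the choice is independent of the prize location. Learning that none of the 3 opened doors holds the car simply rules out those 3 locations and leaves the remaining 4 doors still equally likely by symmetry.
So P(the car behind door 4) = 1/4.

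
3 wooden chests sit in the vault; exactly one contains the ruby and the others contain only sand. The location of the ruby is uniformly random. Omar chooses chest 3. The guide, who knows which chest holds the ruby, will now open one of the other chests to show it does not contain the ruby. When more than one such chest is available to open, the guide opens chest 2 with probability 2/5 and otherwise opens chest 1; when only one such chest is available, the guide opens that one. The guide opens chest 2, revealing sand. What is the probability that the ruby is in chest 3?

2/7

Condition on the true location of the ruby.
If it is in chest 1 (prior 1/3): only chest 2 is available, probability 1; weight (1/3)·1 = 1/3.
If it is in chest 2 (prior 1/3): the guide opened chest 2, so this case is ruled out; weight (1/3)·0 = 0.
If it is in chest 3 (prior 1/3): chest 2 is available, opened with probability 2/5; weight (1/3)·(2/5) = 2/15.
The weights sum to 7/15.
So P(the ruby in chest 3 | the guide opened chest 2) = (2/15) / (7/15) = 2/7.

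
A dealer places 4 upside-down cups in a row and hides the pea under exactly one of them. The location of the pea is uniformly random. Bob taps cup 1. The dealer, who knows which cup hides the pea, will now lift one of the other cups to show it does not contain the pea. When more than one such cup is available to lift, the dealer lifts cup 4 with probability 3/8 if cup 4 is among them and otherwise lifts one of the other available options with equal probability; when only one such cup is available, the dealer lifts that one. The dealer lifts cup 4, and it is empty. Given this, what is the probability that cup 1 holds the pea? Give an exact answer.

1/3

Apply Bayes' rule, conditioning on where the pea actually is.
If it is under any of cups 1, 2, and 3 (prior 1/4 each): cup 4 is available, opened with probability 3/8; weight (1/4)·(3/8) = 3/32 each.
If it is under cup 4 (prior 1/4): the dealer opened cup 4, so this case is ruled out; weight (1/4)·0 = 0.
The weights sum to 9/32.
So P(the pea under cup 1 | the dealer opened cup 4) = (3/32) / (9/32) = 1/3.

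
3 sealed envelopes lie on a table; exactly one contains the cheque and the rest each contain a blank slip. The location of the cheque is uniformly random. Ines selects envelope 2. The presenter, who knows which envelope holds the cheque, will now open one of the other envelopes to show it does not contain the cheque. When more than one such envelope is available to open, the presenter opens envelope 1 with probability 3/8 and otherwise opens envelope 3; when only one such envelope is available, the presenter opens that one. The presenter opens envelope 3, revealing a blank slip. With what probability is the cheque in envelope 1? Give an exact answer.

8/13

Apply Bayes' rule, conditioning on where the cheque actually is.
If it is in envelope 1 (prior 1/3): only envelope 3 is available, probability 1; weight (1/3)·1 = 1/3.
If it is in envelope 2 (prior 1/3): envelope 1 is available but not opened, probability 5/8; weight (1/3)·(5/8) = 5/24.
If it is in envelope 3 (prior 1/3): the presenter opened envelope 3, so this case is ruled out; weight (1/3)·0 = 0.
The weights sum to 13/24.
So P(the cheque in envelope 1 | the presenter opened envelope 3) = (1/3) / (13/24) = 8/13.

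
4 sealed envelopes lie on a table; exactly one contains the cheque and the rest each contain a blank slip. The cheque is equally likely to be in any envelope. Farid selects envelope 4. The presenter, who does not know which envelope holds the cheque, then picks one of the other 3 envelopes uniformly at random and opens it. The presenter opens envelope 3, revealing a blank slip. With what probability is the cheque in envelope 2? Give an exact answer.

1/3

Because the presenter chose which envelope to open without knowing where the cheque is, the choice is independent of the prize location. Learning that envelope 3 does not hold the cheque simply rules out that one location and leaves the remaining 3 envelopes still equally likely by symmetry.
So P(the cheque in envelope 2) = 1/3.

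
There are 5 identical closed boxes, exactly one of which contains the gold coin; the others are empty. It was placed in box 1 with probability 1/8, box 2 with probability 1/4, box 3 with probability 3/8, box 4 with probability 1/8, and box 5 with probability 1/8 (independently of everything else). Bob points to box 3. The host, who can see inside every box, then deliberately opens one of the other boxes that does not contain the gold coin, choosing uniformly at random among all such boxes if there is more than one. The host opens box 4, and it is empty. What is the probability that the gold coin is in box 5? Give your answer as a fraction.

4/25

Apply Bayes' rule, conditioning on where the gold coin actually is.
If it is in either of boxes 1 and 5 (prior 1/8 each): the host has 3 equally likely choices, so probability 1/3; weight (1/8)·(1/3) = 1/24 each.
If it is in box 2 (prior 1/4): the host has 3 equally likely choices, so probability 1/3; weight (1/4)·(1/3) = 1/12.
If it is in box 3 (prior 3/8): the host has 4 equally likely choices, so probability 1/4; weight (3/8)·(1/4) = 3/32.
If it is in box 4 (prior 1/8): the host opened box 4, so this case is ruled out; weight (1/8)·0 = 0.
The weights sum to 25/96.
So P(the gold coin in box 5 | the host opened box 4) = (1/24) / (25/96) = 4/25.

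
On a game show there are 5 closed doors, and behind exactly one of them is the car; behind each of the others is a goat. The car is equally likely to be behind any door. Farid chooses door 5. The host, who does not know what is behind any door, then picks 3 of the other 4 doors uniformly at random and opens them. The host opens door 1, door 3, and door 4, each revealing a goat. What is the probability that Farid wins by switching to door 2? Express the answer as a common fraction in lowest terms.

1/2

Because the host chose which doors to open without knowing where the car is, the choice is independent of the prize location. Learning that none of the 3 opened doors holds the car simply rules out those 3 locations and leaves the remaining 2 doors still equally likely by symmetry.
So P(the car behind door 2) = 1/2.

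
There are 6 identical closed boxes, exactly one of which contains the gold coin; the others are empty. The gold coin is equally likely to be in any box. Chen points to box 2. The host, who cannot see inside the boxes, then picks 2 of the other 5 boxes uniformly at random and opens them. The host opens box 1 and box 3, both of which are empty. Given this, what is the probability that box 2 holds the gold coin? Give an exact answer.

Consider each possible location of the gold coin in turn.
If it is in either of boxes 1 and 3 (prior 1/6 each): that box was opened and seen not to hold the prize — ruled out; weight (1/6)·0 = 0 each.
If it is in any of boxes 2, 4, 5, and 6 (prior 1/6 each): the host picks exactly this set with probability 1/10 regardless, and none is the prize; weight (1/6)·(1/10) = 1/60 each.
The weights sum to 1/15.
So P(the gold coin in box 2 | the host opened box 1 and box 3) = (1/60) / (1/15) = 1/4.

1/4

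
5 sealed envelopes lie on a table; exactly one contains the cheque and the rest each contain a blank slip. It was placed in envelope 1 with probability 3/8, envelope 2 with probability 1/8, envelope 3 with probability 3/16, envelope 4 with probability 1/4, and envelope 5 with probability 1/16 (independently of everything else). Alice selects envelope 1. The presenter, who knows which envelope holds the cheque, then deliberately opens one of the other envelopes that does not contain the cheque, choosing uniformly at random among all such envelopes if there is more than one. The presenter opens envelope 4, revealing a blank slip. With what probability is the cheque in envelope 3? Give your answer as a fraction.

Apply Bayes' rule, conditioning on where the cheque actually is.
If it is in envelope 1 (prior 3/8): the presenter has 4 equally likely choices, so probability 1/4; weight (3/8)·(1/4) = 3/32.
If it is in envelope 2 (prior 1/8): the presenter has 3 equally likely choices, so probability 1/3; weight (1/8)·(1/3) = 1/24.
If it is in envelope 3 (prior 3/16): the presenter has 3 equally likely choices, so probability 1/3; weight (3/16)·(1/3) = 1/16.
If it is in envelope 4 (prior 1/4): the presenter opened envelope 4, so this case is ruled out; weight (1/4)·0 = 0.
If it is in envelope 5 (prior 1/16): the presenter has 3 equally likely choices, so probability 1/3; weight (1/16)·(1/3) = 1/48.
The weights sum to 7/32.
So P(the cheque in envelope 3 | the presenter opened envelope 4) = (1/16) / (7/32) = 2/7.

2/7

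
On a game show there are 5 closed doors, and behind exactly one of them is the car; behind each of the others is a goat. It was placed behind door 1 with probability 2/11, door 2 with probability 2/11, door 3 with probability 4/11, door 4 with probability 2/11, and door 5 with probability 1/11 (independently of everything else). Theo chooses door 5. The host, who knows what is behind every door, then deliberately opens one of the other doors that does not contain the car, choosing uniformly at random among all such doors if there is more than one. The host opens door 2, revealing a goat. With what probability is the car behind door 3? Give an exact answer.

Consider each possible location of the car in turn.
If it is behind either of doors 1 and 4 (prior 2/11 each): the host has 3 equally likely choices, so probability 1/3; weight (2/11)·(1/3) = 2/33 each.
If it is behind door 2 (prior 2/11): the host opened door 2, so this case is ruled out; weight (2/11)·0 = 0.
If it is behind door 3 (prior 4/11): the host has 3 equally likely choices, so probability 1/3; weight (4/11)·(1/3) = 4/33.
If it is behind door 5 (prior 1/11): the host has 4 equally likely choices, so probability 1/4; weight (1/11)·(1/4) = 1/44.
The weights sum to 35/132.
So P(the car behind door 3 | the host opened door 2) = (4/33) / (35/132) = 16/35.

16/35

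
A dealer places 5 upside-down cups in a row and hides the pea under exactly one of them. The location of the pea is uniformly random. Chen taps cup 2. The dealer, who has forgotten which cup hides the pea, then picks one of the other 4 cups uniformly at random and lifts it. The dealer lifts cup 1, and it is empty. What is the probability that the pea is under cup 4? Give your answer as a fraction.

Condition on the true location of the pea.
If it is under cup 1 (prior 1/5): the dealer opened cup 1, so this case is ruled out; weight (1/5)·0 = 0.
If it is under any of cups 2, 3, 4, and 5 (prior 1/5 each): the dealer picks cup 1 with probability 1/4 regardless, and it is not the prize; weight (1/5)·(1/4) = 1/20 each.
The weights sum to 1/5.
So P(the pea under cup 4 | the dealer opened cup 1) = (1/20) / (1/5) = 1/4.

1/4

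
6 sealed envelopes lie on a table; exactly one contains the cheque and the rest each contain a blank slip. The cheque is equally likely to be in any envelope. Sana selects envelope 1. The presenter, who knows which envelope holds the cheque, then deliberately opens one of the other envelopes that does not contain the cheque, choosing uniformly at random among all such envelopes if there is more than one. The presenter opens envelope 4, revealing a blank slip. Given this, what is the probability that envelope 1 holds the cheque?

1/6

Apply Bayes' rule, conditioning on where the cheque actually is.
If it is in envelope 1 (prior 1/6): the presenter has 5 equally likely choices, so probability 1/5; weight (1/6)·(1/5) = 1/30.
If it is in any of envelopes 2, 3, 5, and 6 (prior 1/6 each): the presenter has 4 equally likely choices, so probability 1/4; weight (1/6)·(1/4) = 1/24 each.
If it is in envelope 4 (prior 1/6): the presenter opened envelope 4, so this case is ruled out; weight (1/6)·0 = 0.
The weights sum to 1/5.
So P(the cheque in envelope 1 | the presenter opened envelope 4) = (1/30) / (1/5) = 1/6.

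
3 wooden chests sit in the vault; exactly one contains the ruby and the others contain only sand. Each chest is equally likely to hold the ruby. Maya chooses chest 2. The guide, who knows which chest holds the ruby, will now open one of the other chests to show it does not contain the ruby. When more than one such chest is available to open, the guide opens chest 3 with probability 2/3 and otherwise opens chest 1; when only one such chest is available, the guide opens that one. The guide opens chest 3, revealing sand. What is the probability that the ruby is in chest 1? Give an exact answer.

Consider each possible location of the ruby in turn.
If it is in chest 1 (prior 1/3): only chest 3 is available, probability 1; weight (1/3)·1 = 1/3.
If it is in chest 2 (prior 1/3): chest 3 is available, opened with probability 2/3; weight (1/3)·(2/3) = 2/9.
If it is in chest 3 (prior 1/3): the guide opened chest 3, so this case is ruled out; weight (1/3)·0 = 0.
The weights sum to 5/9.
So P(the ruby in chest 1 | the guide opened chest 3) = (1/3) / (5/9) = 3/5.

3/5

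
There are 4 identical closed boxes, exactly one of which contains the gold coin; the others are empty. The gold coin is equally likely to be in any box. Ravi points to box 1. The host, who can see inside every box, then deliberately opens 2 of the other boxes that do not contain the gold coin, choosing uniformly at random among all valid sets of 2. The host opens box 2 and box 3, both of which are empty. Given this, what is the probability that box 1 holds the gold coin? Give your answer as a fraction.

Condition on the true location of the gold coin.
If it is in box 1 (prior 1/4): the host has 3 equally likely choices, so probability 1/3; weight (1/4)·(1/3) = 1/12.
If it is in either of boxes 2 and 3 (prior 1/4 each): that box was opened and seen not to hold the prize — ruled out; weight (1/4)·0 = 0 each.
If it is in box 4 (prior 1/4): the host has no choice, probability 1; weight (1/4)·1 = 1/4.
The weights sum to 1/3.
So P(the gold coin in box 1 | the host opened box 2 and box 3) = (1/12) / (1/3) = 1/4.

1/4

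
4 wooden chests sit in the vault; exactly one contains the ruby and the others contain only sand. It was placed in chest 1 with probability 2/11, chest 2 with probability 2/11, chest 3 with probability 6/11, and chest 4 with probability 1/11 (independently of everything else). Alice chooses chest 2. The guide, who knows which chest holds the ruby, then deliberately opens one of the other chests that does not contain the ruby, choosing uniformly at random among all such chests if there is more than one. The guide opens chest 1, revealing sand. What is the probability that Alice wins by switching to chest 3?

18/25

Consider each possible location of the ruby in turn.
If it is in chest 1 (prior 2/11): the guide opened chest 1, so this case is ruled out; weight (2/11)·0 = 0.
If it is in chest 2 (prior 2/11): the guide has 3 equally likely choices, so probability 1/3; weight (2/11)·(1/3) = 2/33.
If it is in chest 3 (prior 6/11): the guide has 2 equally likely choices, so probability 1/2; weight (6/11)·(1/2) = 3/11.
If it is in chest 4 (prior 1/11): the guide has 2 equally likely choices, so probability 1/2; weight (1/11)·(1/2) = 1/22.
The weights sum to 25/66.
So P(the ruby in chest 3 | the guide opened chest 1) = (3/11) / (25/66) = 18/25.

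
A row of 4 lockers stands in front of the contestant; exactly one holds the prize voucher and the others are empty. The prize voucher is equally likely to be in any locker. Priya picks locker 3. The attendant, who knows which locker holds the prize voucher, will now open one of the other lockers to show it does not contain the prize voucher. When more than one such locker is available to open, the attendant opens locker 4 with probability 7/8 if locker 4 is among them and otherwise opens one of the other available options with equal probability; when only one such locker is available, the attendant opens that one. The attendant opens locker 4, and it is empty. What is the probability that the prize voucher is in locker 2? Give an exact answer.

Apply Bayes' rule, conditioning on where the prize voucher actually is.
If it is in any of lockers 1, 2, and 3 (prior 1/4 each): locker 4 is available, opened with probability 7/8; weight (1/4)·(7/8) = 7/32 each.
If it is in locker 4 (prior 1/4): the attendant opened locker 4, so this case is ruled out; weight (1/4)·0 = 0.
The weights sum to 21/32.
So P(the prize voucher in locker 2 | the attendant opened locker 4) = (7/32) / (21/32) = 1/3.

1/3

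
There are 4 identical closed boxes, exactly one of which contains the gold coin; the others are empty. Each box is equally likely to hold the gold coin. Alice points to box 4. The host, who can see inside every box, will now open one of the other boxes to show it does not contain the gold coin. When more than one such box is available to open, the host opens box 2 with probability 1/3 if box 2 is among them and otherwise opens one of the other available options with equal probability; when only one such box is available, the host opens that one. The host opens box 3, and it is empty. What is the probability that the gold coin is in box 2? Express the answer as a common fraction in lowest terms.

1/3

Condition on the true location of the gold coin.
If it is in box 1 (prior 1/4): box 2 is available but not opened, probability 2/3; weight (1/4)·(2/3) = 1/6.
If it is in box 2 (prior 1/4): box 2 holds the prize so is unavailable; the host chooses uniformly among the 2 others, probability 1/2; weight (1/4)·(1/2) = 1/8.
If it is in box 3 (prior 1/4): the host opened box 3, so this case is ruled out; weight (1/4)·0 = 0.
If it is in box 4 (prior 1/4): box 2 is available but not opened; box 3 gets probability (1 − 1/3)/2 = 1/3; weight (1/4)·(1/3) = 1/12.
The weights sum to 3/8.
So P(the gold coin in box 2 | the host opened box 3) = (1/8) / (3/8) = 1/3.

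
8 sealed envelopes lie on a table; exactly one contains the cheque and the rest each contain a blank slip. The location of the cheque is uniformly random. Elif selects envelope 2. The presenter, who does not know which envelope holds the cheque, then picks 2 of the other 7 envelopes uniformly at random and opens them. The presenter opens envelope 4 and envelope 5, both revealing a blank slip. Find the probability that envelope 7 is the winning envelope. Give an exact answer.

Because the presenter chose which envelopes to open without knowing where the cheque is, the choice is independent of the prize location. Learning that none of the 2 opened envelopes holds the cheque simply rules out those 2 locations and leaves the remaining 6 envelopes still equally likely by symmetry.
So P(the cheque in envelope 7) = 1/6.

1/6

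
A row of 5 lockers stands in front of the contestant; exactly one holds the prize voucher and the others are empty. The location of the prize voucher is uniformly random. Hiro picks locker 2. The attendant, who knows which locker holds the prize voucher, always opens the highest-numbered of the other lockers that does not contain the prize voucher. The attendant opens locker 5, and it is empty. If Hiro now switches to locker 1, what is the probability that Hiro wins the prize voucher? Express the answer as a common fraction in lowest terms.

Apply Bayes' rule, conditioning on where the prize voucher actually is.
If it is in any of lockers 1, 2, 3, and 4 (prior 1/5 each): locker 5 is the highest-numbered option available, probability 1; weight (1/5)·1 = 1/5 each.
If it is in locker 5 (prior 1/5): the attendant opened locker 5, so this case is ruled out; weight (1/5)·0 = 0.
The weights sum to 4/5.
So P(the prize voucher in locker 1 | the attendant opened locker 5) = (1/5) / (4/5) = 1/4.

1/4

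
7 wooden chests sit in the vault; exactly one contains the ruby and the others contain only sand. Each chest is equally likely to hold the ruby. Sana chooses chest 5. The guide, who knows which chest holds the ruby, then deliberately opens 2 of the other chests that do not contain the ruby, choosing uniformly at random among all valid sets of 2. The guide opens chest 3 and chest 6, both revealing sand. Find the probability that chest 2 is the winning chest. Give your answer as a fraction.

Consider each possible location of the ruby in turn.
If it is in any of chests 1, 2, 4, and 7 (prior 1/7 each): the guide has 10 equally likely choices, so probability 1/10; weight (1/7)·(1/10) = 1/70 each.
If it is in either of chests 3 and 6 (prior 1/7 each): that chest was opened and seen not to hold the prize — ruled out; weight (1/7)·0 = 0 each.
If it is in chest 5 (prior 1/7): the guide has 15 equally likely choices, so probability 1/15; weight (1/7)·(1/15) = 1/105.
The weights sum to 1/15.
So P(the ruby in chest 2 | the guide opened chest 3 and chest 6) = (1/70) / (1/15) = 3/14.

3/14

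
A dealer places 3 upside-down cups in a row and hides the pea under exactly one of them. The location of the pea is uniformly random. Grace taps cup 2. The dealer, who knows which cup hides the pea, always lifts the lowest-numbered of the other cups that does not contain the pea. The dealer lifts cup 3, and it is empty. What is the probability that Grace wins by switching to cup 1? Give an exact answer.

1

Apply Bayes' rule, conditioning on where the pea actually is.
If it is under cup 1 (prior 1/3): cup 3 is the lowest-numbered option available, probability 1; weight (1/3)·1 = 1/3.
If it is under cup 2 (prior 1/3): the dealer would have opened cup 1 instead, probability 0; weight (1/3)·0 = 0.
If it is under cup 3 (prior 1/3): the dealer opened cup 3, so this case is ruled out; weight (1/3)·0 = 0.
The weights sum to 1/3.
So P(the pea under cup 1 | the dealer opened cup 3) = (1/3) / (1/3) = 1.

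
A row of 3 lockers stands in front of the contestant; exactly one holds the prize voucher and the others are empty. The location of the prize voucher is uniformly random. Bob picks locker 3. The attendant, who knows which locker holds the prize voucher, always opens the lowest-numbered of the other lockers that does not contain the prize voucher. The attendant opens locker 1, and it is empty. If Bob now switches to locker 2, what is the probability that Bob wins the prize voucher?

Consider each possible location of the prize voucher in turn.
If it is in locker 1 (prior 1/3): the attendant opened locker 1, so this case is ruled out; weight (1/3)·0 = 0.
If it is in either of lockers 2 and 3 (prior 1/3 each): locker 1 is the lowest-numbered option available, probability 1; weight (1/3)·1 = 1/3 each.
The weights sum to 2/3.
So P(the prize voucher in locker 2 | the attendant opened locker 1) = (1/3) / (2/3) = 1/2.

1/2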